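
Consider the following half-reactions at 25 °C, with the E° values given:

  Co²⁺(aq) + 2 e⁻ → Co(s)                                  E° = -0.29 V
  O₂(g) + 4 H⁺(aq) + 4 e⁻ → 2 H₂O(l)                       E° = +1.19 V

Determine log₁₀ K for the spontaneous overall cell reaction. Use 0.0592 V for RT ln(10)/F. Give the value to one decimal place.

100.0

Cathode: O₂/H₂O; anode: Co²⁺/Co. E°cell = +1.48 V, n = 4.
log K = nE°cell / 0.0592 = (4)(+1.48) / 0.0592 = 100.0.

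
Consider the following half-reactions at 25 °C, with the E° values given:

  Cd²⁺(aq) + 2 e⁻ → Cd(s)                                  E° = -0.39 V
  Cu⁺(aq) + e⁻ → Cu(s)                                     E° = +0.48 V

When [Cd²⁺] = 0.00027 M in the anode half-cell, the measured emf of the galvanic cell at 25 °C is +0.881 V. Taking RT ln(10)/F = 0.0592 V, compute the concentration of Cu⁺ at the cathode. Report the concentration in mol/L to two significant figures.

0.025 M

Cu⁺/Cu is the cathode, Cd²⁺/Cd the anode: E°cell = +0.87 V, n = 2.
Overall reaction: 2 Cu⁺(aq) + Cd(s) → 2 Cu(s) + Cd²⁺(aq); Q = [Cd²⁺]^1/[Cu⁺]^2.
From E = E° − (0.0592/n) log Q: log Q = (E° − E)·n/0.0592 = (+0.87 − (+0.881))·2/0.0592 = -0.3716.
So 2·log[Cu⁺] = 1·log(0.00027) − log Q = -3.5686 − (-0.3716) = -3.1970; log[Cu⁺] = -3.1970 / 2 = -1.5985; [Cu⁺] = 10^(-1.5985) ≈ 0.025 M.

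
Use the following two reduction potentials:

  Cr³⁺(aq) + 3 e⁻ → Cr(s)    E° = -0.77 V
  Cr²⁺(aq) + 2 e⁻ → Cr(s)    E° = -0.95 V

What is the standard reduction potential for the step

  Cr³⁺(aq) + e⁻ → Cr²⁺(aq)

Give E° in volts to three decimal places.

Sequential free energies add, so n₃E°₃ = n₁E°₁ + n₂E°₂.
With n₃ = 3, and the known step contributing 2×(-0.95) V, the unknown satisfies 1·E° = 3×(-0.77) − 2×(-0.95) = -0.410.
E° = -0.410 / 1 = -0.410 V.

-0.410 V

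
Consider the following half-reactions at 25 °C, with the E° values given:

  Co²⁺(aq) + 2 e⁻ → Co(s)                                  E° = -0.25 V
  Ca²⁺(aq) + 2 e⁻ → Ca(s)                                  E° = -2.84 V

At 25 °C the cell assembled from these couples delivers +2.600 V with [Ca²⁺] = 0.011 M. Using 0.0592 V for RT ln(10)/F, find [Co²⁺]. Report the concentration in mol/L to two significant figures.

0.024 M

Co²⁺/Co is the cathode, Ca²⁺/Ca the anode: E°cell = +2.59 V, n = 2.
Overall reaction: Co²⁺(aq) + Ca(s) → Co(s) + Ca²⁺(aq); Q = [Ca²⁺]^1/[Co²⁺]^1.
From E = E° − (0.0592/n) log Q: log Q = (E° − E)·n/0.0592 = (+2.59 − (+2.600))·2/0.0592 = -0.3378.
So 1·log[Co²⁺] = 1·log(0.011) − log Q = -1.9586 − (-0.3378) = -1.6208; [Co²⁺] = 10^(-1.6208) ≈ 0.024 M.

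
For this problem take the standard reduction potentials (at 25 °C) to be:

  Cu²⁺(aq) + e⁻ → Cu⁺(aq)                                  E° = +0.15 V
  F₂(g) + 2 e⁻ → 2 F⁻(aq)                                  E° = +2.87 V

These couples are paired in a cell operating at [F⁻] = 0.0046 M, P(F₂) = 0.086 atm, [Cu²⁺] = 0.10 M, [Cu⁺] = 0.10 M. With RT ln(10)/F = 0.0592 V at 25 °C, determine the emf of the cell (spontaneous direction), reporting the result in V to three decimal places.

F₂/F⁻ is the cathode (higher E°), Cu²⁺/Cu⁺ the anode: E°cell = +2.87 − (+0.15) = +2.72 V, n = 2.
Overall: F₂(g) + 2 Cu⁺(aq) → 2 F⁻(aq) + 2 Cu²⁺(aq)
Q = [F⁻]^2·[Cu²⁺]^2 / (P(F₂)·[Cu⁺]^2); log Q = -3.609.
E = E° − (0.0592/n) log Q = +2.72 − (0.0592/2)(-3.609) = +2.827 V.

+2.827 V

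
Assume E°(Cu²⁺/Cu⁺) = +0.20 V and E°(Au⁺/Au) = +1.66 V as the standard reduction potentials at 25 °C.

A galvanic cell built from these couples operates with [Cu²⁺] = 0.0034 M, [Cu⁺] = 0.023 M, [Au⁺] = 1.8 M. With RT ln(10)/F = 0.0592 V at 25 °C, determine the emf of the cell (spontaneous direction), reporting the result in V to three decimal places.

+1.524 V

Au⁺/Au is the cathode (higher E°), Cu²⁺/Cu⁺ the anode: E°cell = +1.66 − (+0.20) = +1.46 V, n = 1.
Overall: Au⁺(aq) + Cu⁺(aq) → Au(s) + Cu²⁺(aq)
Q = [Cu²⁺] / ([Au⁺]·[Cu⁺]); log Q = -1.086.
E = E° − (0.0592/n) log Q = +1.46 − (0.0592/1)(-1.086) = +1.524 V.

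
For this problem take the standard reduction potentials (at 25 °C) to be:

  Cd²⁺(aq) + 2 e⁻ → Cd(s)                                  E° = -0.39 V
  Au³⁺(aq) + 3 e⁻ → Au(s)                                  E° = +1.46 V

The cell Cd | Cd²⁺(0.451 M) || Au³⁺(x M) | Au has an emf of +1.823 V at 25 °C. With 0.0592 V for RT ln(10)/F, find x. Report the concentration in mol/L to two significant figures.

0.013 M

Au³⁺/Au is the cathode, Cd²⁺/Cd the anode: E°cell = +1.85 V, n = 6.
Overall reaction: 2 Au³⁺(aq) + 3 Cd(s) → 2 Au(s) + 3 Cd²⁺(aq); Q = [Cd²⁺]^3/[Au³⁺]^2.
From E = E° − (0.0592/n) log Q: log Q = (E° − E)·n/0.0592 = (+1.85 − (+1.823))·6/0.0592 = 2.7365.
So 2·log[Au³⁺] = 3·log(0.451) − log Q = -1.0375 − (2.7365) = -3.7740; log[Au³⁺] = -3.7740 / 2 = -1.8870; [Au³⁺] = 10^(-1.8870) ≈ 0.013 M.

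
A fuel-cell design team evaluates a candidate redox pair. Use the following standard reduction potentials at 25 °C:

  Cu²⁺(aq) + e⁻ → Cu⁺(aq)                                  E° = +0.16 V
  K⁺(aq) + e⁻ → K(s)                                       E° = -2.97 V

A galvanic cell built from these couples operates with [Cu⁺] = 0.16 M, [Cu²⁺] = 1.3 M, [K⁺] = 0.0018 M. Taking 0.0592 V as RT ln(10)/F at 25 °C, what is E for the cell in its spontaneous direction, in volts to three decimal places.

Cu²⁺/Cu⁺ is the cathode (higher E°), K⁺/K the anode: E°cell = +0.16 − (-2.97) = +3.13 V, n = 1.
Overall: Cu²⁺(aq) + K(s) → Cu⁺(aq) + K⁺(aq)
Q = [Cu⁺]·[K⁺] / ([Cu²⁺]); log Q = -3.655.
E = E° − (0.0592/n) log Q = +3.13 − (0.0592/1)(-3.655) = +3.346 V.

+3.346 V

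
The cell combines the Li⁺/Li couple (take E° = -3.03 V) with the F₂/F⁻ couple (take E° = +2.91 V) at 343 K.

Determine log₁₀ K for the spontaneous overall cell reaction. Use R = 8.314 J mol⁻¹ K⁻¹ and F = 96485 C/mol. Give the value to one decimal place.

Cathode: F₂/F⁻; anode: Li⁺/Li. E°cell = (+2.91) − (-3.03) = +5.94 V, with n = 2.
ΔG° = −nFE° = −RT ln K, so ln K = nFE°/(RT) = (2)(96485)(+5.94) / ((8.314)(343)) = 401.950.
log₁₀ K = 401.950 / ln 10 = 174.6.

174.6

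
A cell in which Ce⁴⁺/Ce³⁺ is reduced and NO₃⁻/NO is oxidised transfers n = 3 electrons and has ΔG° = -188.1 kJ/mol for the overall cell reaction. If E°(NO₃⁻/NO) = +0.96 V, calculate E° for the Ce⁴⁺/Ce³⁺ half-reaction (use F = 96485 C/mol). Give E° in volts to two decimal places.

+1.61 V

E°cell = −ΔG°/(nF) = −(-188.1×10³)/((3)(96485)) = +0.650 V.
Since Ce⁴⁺/Ce³⁺ is the cathode and NO₃⁻/NO the anode, E°cell = E°(Ce⁴⁺/Ce³⁺) − E°(NO₃⁻/NO).
So E°(Ce⁴⁺/Ce³⁺) = E°cell + E°(NO₃⁻/NO) = +0.650 + (+0.96) = +1.61 V.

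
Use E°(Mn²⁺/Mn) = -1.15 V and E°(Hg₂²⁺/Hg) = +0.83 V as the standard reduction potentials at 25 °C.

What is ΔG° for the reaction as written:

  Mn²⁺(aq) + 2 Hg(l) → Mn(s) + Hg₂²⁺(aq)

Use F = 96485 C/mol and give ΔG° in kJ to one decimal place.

As written, Mn²⁺/Mn is reduced (cathode) and Hg₂²⁺/Hg is oxidised (anode), so E°cell = (-1.15) − (+0.83) = -1.98 V.
Balancing electrons gives n = 2.
ΔG° = −nFE° = −(2)(96485)(-1.98) = 382,081 J = +382.1 kJ.

+382.1 kJ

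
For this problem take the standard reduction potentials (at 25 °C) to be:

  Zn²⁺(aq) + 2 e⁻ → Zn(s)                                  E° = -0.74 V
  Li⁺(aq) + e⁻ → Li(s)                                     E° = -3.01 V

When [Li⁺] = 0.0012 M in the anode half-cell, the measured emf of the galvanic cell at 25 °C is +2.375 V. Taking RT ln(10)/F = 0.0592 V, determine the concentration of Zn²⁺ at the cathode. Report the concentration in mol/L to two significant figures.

Zn²⁺/Zn is the cathode, Li⁺/Li the anode: E°cell = +2.27 V, n = 2.
Overall reaction: Zn²⁺(aq) + 2 Li(s) → Zn(s) + 2 Li⁺(aq); Q = [Li⁺]^2/[Zn²⁺]^1.
From E = E° − (0.0592/n) log Q: log Q = (E° − E)·n/0.0592 = (+2.27 − (+2.375))·2/0.0592 = -3.5473.
So 1·log[Zn²⁺] = 2·log(0.0012) − log Q = -5.8416 − (-3.5473) = -2.2943; [Zn²⁺] = 10^(-2.2943) ≈ 0.0051 M.

0.0051 M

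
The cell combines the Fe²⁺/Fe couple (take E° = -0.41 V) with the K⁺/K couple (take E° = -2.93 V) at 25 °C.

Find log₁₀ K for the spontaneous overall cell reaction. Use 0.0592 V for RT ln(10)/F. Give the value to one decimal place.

85.1

Cathode: Fe²⁺/Fe; anode: K⁺/K. E°cell = +2.52 V, n = 2.
log K = nE°cell / 0.0592 = (2)(+2.52) / 0.0592 = 85.1.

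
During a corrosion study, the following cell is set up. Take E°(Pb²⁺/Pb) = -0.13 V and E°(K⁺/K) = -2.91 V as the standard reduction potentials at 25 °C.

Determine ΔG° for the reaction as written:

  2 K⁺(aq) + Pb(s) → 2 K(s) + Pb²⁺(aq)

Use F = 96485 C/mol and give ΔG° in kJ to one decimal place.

As written, K⁺/K is reduced (cathode) and Pb²⁺/Pb is oxidised (anode), so E°cell = (-2.91) − (-0.13) = -2.78 V.
Balancing electrons gives n = 2.
ΔG° = −nFE° = −(2)(96485)(-2.78) = 536,457 J = +536.5 kJ.

+536.5 kJ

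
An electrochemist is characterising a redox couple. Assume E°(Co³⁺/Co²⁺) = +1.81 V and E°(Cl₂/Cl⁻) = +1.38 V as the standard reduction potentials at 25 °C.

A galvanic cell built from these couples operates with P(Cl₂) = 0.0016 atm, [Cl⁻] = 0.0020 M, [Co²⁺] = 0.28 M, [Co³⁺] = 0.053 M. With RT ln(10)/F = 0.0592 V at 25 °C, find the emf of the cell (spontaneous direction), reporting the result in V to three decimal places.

Co³⁺/Co²⁺ is the cathode (higher E°), Cl₂/Cl⁻ the anode: E°cell = +1.81 − (+1.38) = +0.43 V, n = 2.
Overall: 2 Co³⁺(aq) + 2 Cl⁻(aq) → 2 Co²⁺(aq) + Cl₂(g)
Q = [Co²⁺]^2·P(Cl₂) / ([Co³⁺]^2·[Cl⁻]^2); log Q = 4.048.
E = E° − (0.0592/n) log Q = +0.43 − (0.0592/2)(4.048) = +0.310 V.

+0.310 V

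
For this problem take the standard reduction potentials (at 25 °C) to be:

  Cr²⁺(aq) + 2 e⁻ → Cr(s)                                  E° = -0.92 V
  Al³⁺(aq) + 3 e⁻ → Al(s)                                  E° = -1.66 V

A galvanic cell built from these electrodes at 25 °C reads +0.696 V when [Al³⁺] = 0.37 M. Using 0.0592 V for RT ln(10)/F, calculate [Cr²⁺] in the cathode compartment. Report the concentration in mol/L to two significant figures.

0.017 M

Cr²⁺/Cr is the cathode, Al³⁺/Al the anode: E°cell = +0.74 V, n = 6.
Overall reaction: 3 Cr²⁺(aq) + 2 Al(s) → 3 Cr(s) + 2 Al³⁺(aq); Q = [Al³⁺]^2/[Cr²⁺]^3.
From E = E° − (0.0592/n) log Q: log Q = (E° − E)·n/0.0592 = (+0.74 − (+0.696))·6/0.0592 = 4.4595.
So 3·log[Cr²⁺] = 2·log(0.37) − log Q = -0.8636 − (4.4595) = -5.3231; log[Cr²⁺] = -5.3231 / 3 = -1.7744; [Cr²⁺] = 10^(-1.7744) ≈ 0.017 M.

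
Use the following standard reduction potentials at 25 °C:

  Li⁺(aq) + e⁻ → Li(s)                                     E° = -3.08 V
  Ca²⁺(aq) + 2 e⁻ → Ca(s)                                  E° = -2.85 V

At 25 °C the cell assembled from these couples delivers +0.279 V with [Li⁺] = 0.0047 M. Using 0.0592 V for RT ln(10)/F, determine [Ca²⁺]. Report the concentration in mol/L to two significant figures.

Ca²⁺/Ca is the cathode, Li⁺/Li the anode: E°cell = +0.23 V, n = 2.
Overall reaction: Ca²⁺(aq) + 2 Li(s) → Ca(s) + 2 Li⁺(aq); Q = [Li⁺]^2/[Ca²⁺]^1.
From E = E° − (0.0592/n) log Q: log Q = (E° − E)·n/0.0592 = (+0.23 − (+0.279))·2/0.0592 = -1.6554.
So 1·log[Ca²⁺] = 2·log(0.0047) − log Q = -4.6558 − (-1.6554) = -3.0004; [Ca²⁺] = 10^(-3.0004) ≈ 0.00100 M.

0.00100 M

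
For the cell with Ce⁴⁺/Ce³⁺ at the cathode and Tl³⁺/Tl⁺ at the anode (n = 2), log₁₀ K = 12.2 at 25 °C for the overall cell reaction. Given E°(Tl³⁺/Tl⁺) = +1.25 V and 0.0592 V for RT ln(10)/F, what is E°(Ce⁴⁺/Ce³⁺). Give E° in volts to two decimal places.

+1.61 V

E°cell = (0.0592/n)·log K = (0.0592/2)(12.2) = +0.361 V.
Since Ce⁴⁺/Ce³⁺ is the cathode and Tl³⁺/Tl⁺ the anode, E°cell = E°(Ce⁴⁺/Ce³⁺) − E°(Tl³⁺/Tl⁺).
So E°(Ce⁴⁺/Ce³⁺) = E°cell + E°(Tl³⁺/Tl⁺) = +0.361 + (+1.25) = +1.61 V.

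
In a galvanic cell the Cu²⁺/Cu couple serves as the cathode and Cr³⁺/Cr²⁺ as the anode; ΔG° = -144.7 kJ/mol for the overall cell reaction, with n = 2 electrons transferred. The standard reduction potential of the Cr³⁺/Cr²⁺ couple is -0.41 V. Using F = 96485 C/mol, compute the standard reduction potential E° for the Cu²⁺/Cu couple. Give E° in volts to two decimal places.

+0.34 V

E°cell = −ΔG°/(nF) = −(-144.7×10³)/((2)(96485)) = +0.750 V.
Since Cu²⁺/Cu is the cathode and Cr³⁺/Cr²⁺ the anode, E°cell = E°(Cu²⁺/Cu) − E°(Cr³⁺/Cr²⁺).
So E°(Cu²⁺/Cu) = E°cell + E°(Cr³⁺/Cr²⁺) = +0.750 + (-0.41) = +0.34 V.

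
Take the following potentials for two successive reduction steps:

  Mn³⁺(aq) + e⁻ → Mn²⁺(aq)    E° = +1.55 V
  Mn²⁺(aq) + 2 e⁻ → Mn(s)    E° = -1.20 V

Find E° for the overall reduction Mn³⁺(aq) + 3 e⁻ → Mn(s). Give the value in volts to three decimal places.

-0.283 V

Standard free energies of sequential steps add: ΔG°₃ = ΔG°₁ + ΔG°₂, so n₃E°₃ = n₁E°₁ + n₂E°₂.
E°₃ = (1×+1.55 + 2×-1.20) / 3 = (-0.850) / 3 = -0.283 V.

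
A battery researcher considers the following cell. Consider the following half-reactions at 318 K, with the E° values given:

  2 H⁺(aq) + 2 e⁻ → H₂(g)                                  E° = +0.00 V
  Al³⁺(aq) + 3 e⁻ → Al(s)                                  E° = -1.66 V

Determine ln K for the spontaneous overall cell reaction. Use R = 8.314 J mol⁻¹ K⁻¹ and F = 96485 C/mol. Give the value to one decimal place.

363.5

Cathode: H⁺/H₂; anode: Al³⁺/Al. E°cell = (+0.00) − (-1.66) = +1.66 V, with n = 6.
ΔG° = −nFE° = −RT ln K, so ln K = nFE°/(RT) = (6)(96485)(+1.66) / ((8.314)(318)) = 363.481.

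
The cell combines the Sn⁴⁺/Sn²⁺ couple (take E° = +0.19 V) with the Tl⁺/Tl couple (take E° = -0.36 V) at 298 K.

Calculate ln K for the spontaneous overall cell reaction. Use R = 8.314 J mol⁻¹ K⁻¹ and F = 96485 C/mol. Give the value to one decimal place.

42.8

Cathode: Sn⁴⁺/Sn²⁺; anode: Tl⁺/Tl. E°cell = (+0.19) − (-0.36) = +0.55 V, with n = 2.
ΔG° = −nFE° = −RT ln K, so ln K = nFE°/(RT) = (2)(96485)(+0.55) / ((8.314)(298)) = 42.838.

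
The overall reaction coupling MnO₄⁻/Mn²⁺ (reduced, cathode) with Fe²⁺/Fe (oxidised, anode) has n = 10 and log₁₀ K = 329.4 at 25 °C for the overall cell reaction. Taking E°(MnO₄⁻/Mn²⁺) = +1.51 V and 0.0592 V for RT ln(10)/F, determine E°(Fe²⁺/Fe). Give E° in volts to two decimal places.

-0.44 V

E°cell = (0.0592/n)·log K = (0.0592/10)(329.4) = +1.950 V.
Since MnO₄⁻/Mn²⁺ is the cathode and Fe²⁺/Fe the anode, E°cell = E°(MnO₄⁻/Mn²⁺) − E°(Fe²⁺/Fe).
So E°(Fe²⁺/Fe) = E°(MnO₄⁻/Mn²⁺) − E°cell = (+1.51) − (+1.950) = -0.44 V.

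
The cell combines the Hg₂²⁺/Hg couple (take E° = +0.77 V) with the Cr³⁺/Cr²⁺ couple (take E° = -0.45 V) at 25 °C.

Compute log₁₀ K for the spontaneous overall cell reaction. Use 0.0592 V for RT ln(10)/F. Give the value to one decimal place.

Cathode: Hg₂²⁺/Hg; anode: Cr³⁺/Cr²⁺. E°cell = +1.22 V, n = 2.
log K = nE°cell / 0.0592 = (2)(+1.22) / 0.0592 = 41.2.

41.2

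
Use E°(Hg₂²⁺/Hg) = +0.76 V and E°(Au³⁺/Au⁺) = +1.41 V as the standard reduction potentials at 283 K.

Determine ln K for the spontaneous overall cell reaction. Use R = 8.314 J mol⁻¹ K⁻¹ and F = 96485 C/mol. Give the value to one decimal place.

53.3

Cathode: Au³⁺/Au⁺; anode: Hg₂²⁺/Hg. E°cell = (+1.41) − (+0.76) = +0.65 V, with n = 2.
ΔG° = −nFE° = −RT ln K, so ln K = nFE°/(RT) = (2)(96485)(+0.65) / ((8.314)(283)) = 53.310.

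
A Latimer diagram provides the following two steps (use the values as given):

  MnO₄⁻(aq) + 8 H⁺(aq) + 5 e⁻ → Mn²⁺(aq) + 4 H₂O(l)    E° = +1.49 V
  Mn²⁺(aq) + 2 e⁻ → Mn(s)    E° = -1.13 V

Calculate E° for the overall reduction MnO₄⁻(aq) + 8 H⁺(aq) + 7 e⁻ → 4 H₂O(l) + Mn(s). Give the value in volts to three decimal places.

+0.741 V

Standard free energies of sequential steps add: ΔG°₃ = ΔG°₁ + ΔG°₂, so n₃E°₃ = n₁E°₁ + n₂E°₂.
E°₃ = (5×+1.49 + 2×-1.13) / 7 = (+5.190) / 7 = +0.741 V.
E° values themselves are not directly additive — weighting by electron count is essential.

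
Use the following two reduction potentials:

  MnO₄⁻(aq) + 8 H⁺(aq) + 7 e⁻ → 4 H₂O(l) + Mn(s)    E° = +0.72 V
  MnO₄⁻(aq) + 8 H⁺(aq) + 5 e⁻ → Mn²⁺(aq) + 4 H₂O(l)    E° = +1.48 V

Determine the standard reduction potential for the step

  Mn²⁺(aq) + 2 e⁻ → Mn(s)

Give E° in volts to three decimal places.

-1.180 V

Sequential free energies add, so n₃E°₃ = n₁E°₁ + n₂E°₂.
With n₃ = 7, and the known step contributing 5×(+1.48) V, the unknown satisfies 2·E° = 7×(+0.72) − 5×(+1.48) = -2.360.
E° = -2.360 / 2 = -1.180 V.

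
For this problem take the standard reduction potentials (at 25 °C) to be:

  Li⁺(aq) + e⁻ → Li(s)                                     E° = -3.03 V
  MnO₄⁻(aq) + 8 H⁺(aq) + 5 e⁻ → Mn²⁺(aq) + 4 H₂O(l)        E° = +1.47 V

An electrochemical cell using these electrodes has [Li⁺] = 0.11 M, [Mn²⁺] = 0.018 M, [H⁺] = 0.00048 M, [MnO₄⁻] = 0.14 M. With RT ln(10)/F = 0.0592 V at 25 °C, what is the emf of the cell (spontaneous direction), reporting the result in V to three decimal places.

+4.253 V

MnO₄⁻/Mn²⁺ is the cathode (higher E°), Li⁺/Li the anode: E°cell = +1.47 − (-3.03) = +4.50 V, n = 5.
Overall: MnO₄⁻(aq) + 8 H⁺(aq) + 5 Li(s) → Mn²⁺(aq) + 4 H₂O(l) + 5 Li⁺(aq)
Q = [Mn²⁺]·[Li⁺]^5 / ([MnO₄⁻]·[H⁺]^8); log Q = 20.866.
E = E° − (0.0592/n) log Q = +4.50 − (0.0592/5)(20.866) = +4.253 V.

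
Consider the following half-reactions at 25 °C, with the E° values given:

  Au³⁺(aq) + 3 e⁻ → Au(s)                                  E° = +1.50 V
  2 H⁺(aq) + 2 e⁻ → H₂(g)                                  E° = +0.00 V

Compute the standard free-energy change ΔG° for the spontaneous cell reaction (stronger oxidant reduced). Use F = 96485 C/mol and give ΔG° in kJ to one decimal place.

-868.4 kJ

Au³⁺/Au (E° = +1.50 V) is the cathode; H⁺/H₂ (E° = +0.00 V) is the anode, so E°cell = +1.50 V.
Balancing electrons gives n = 6 (lcm of 3 and 2).
ΔG° = −nFE° = −(6)(96485)(+1.50) = -868,365 J = -868.4 kJ.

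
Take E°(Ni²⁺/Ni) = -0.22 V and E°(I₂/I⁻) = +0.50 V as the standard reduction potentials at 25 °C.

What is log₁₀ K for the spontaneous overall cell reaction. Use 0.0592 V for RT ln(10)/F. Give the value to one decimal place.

24.3

Cathode: I₂/I⁻; anode: Ni²⁺/Ni. E°cell = +0.72 V, n = 2.
log K = nE°cell / 0.0592 = (2)(+0.72) / 0.0592 = 24.3.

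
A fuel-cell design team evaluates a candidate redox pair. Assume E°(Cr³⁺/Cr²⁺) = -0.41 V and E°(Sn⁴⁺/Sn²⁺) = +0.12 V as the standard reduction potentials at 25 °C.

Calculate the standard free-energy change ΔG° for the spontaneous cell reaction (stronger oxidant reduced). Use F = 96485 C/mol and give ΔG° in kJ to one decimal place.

-102.3 kJ

Sn⁴⁺/Sn²⁺ (E° = +0.12 V) is the cathode; Cr³⁺/Cr²⁺ (E° = -0.41 V) is the anode, so E°cell = +0.53 V.
Balancing electrons gives n = 2 (lcm of 2 and 1).
ΔG° = −nFE° = −(2)(96485)(+0.53) = -102,274 J = -102.3 kJ.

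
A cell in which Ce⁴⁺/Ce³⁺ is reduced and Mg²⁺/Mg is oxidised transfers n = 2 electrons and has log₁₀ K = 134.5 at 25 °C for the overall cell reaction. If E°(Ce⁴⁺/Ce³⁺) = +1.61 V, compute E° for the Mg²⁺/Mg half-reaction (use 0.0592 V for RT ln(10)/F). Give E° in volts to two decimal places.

-2.37 V

E°cell = (0.0592/n)·log K = (0.0592/2)(134.5) = +3.981 V.
Since Ce⁴⁺/Ce³⁺ is the cathode and Mg²⁺/Mg the anode, E°cell = E°(Ce⁴⁺/Ce³⁺) − E°(Mg²⁺/Mg).
So E°(Mg²⁺/Mg) = E°(Ce⁴⁺/Ce³⁺) − E°cell = (+1.61) − (+3.981) = -2.37 V.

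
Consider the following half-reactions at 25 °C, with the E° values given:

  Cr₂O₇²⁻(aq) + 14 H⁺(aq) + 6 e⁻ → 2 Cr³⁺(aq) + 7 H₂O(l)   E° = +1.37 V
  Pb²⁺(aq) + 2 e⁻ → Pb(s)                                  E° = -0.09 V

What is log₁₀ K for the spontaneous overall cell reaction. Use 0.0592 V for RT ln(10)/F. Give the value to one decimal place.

148.0

Cathode: Cr₂O₇²⁻/Cr³⁺; anode: Pb²⁺/Pb. E°cell = +1.46 V, n = 6.
log K = nE°cell / 0.0592 = (6)(+1.46) / 0.0592 = 148.0.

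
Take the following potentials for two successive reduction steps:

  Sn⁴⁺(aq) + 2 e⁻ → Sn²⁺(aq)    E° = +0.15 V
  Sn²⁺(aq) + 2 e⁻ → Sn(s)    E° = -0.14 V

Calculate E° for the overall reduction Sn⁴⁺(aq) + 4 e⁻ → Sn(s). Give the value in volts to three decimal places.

Since ΔG° = −nFE° is additive over sequential reductions, n₃E°₃ = n₁E°₁ + n₂E°₂.
E°₃ = (2×+0.15 + 2×-0.14) / 4 = (+0.020) / 4 = +0.005 V.

+0.005 V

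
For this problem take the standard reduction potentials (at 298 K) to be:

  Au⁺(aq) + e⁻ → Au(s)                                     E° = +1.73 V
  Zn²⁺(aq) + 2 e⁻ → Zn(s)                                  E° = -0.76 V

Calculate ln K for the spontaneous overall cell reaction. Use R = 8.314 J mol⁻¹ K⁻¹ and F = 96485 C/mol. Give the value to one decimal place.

Cathode: Au⁺/Au; anode: Zn²⁺/Zn. E°cell = (+1.73) − (-0.76) = +2.49 V, with n = 2.
ΔG° = −nFE° = −RT ln K, so ln K = nFE°/(RT) = (2)(96485)(+2.49) / ((8.314)(298)) = 193.938.

193.9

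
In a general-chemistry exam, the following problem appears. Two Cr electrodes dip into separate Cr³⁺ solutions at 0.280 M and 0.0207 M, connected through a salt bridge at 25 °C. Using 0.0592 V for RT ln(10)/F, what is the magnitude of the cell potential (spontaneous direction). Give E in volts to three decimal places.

+0.022 V

For a concentration cell E°cell = 0. The 0.280 M side is the cathode (reduction is favoured where [Cr³⁺] is higher).
With n = 3, E = −(0.0592/3) log([Cr³⁺]ₐₙ/[Cr³⁺]꜀ₐₜ) = −(0.0592/3) log(0.0207/0.28) = −(0.0592/3)(-1.131) = +0.022 V.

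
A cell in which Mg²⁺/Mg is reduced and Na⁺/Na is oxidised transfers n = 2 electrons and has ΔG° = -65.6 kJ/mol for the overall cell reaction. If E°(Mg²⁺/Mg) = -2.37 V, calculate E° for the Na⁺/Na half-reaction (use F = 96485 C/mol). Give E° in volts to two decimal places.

-2.71 V

E°cell = −ΔG°/(nF) = −(-65.6×10³)/((2)(96485)) = +0.340 V.
Since Mg²⁺/Mg is the cathode and Na⁺/Na the anode, E°cell = E°(Mg²⁺/Mg) − E°(Na⁺/Na).
So E°(Na⁺/Na) = E°(Mg²⁺/Mg) − E°cell = (-2.37) − (+0.340) = -2.71 V.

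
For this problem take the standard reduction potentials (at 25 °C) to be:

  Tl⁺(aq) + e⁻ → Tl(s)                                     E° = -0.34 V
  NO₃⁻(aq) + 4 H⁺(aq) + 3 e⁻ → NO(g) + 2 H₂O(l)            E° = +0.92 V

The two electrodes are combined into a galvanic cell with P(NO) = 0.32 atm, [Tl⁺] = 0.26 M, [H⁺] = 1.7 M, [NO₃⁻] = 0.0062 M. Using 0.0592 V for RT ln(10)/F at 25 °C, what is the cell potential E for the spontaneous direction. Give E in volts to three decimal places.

NO₃⁻/NO is the cathode (higher E°), Tl⁺/Tl the anode: E°cell = +0.92 − (-0.34) = +1.26 V, n = 3.
Overall: NO₃⁻(aq) + 4 H⁺(aq) + 3 Tl(s) → NO(g) + 2 H₂O(l) + 3 Tl⁺(aq)
Q = P(NO)·[Tl⁺]^3 / ([NO₃⁻]·[H⁺]^4); log Q = -0.964.
E = E° − (0.0592/n) log Q = +1.26 − (0.0592/3)(-0.964) = +1.279 V.

+1.279 V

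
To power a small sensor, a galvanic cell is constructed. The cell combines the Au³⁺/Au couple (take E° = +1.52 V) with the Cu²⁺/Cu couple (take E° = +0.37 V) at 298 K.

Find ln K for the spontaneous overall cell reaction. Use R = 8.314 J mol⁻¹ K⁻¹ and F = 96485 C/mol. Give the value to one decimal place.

268.7

Cathode: Au³⁺/Au; anode: Cu²⁺/Cu. E°cell = (+1.52) − (+0.37) = +1.15 V, with n = 6.
ΔG° = −nFE° = −RT ln K, so ln K = nFE°/(RT) = (6)(96485)(+1.15) / ((8.314)(298)) = 268.709.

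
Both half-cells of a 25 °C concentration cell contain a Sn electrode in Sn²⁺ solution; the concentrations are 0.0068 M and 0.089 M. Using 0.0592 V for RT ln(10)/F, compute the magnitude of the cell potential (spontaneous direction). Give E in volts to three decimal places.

+0.033 V

For a concentration cell E°cell = 0. The 0.089 M side is the cathode (reduction is favoured where [Sn²⁺] is higher).
With n = 2, E = −(0.0592/2) log([Sn²⁺]ₐₙ/[Sn²⁺]꜀ₐₜ) = −(0.0592/2) log(0.0068/0.089) = −(0.0592/2)(-1.117) = +0.033 V.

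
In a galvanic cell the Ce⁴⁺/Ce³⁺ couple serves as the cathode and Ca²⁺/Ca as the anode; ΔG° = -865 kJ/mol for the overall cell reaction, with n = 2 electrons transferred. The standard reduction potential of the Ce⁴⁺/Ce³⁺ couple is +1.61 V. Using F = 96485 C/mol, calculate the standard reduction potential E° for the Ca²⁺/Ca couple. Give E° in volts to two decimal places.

E°cell = −ΔG°/(nF) = −(-865×10³)/((2)(96485)) = +4.483 V.
Since Ce⁴⁺/Ce³⁺ is the cathode and Ca²⁺/Ca the anode, E°cell = E°(Ce⁴⁺/Ce³⁺) − E°(Ca²⁺/Ca).
So E°(Ca²⁺/Ca) = E°(Ce⁴⁺/Ce³⁺) − E°cell = (+1.61) − (+4.483) = -2.87 V.

-2.87 V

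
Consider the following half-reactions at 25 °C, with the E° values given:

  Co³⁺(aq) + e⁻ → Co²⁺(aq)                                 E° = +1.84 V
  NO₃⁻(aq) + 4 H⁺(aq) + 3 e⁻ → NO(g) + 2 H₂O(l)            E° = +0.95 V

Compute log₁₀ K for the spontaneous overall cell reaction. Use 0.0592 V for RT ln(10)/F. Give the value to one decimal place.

Cathode: Co³⁺/Co²⁺; anode: NO₃⁻/NO. E°cell = +0.89 V, n = 3.
log K = nE°cell / 0.0592 = (3)(+0.89) / 0.0592 = 45.1.

45.1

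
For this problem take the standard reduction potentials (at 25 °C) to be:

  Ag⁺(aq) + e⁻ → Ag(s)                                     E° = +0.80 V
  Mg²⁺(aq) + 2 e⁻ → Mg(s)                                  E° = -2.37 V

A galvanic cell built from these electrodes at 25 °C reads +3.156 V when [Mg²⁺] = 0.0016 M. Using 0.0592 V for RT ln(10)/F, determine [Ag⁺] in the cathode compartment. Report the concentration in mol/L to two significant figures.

0.023 M

Ag⁺/Ag is the cathode, Mg²⁺/Mg the anode: E°cell = +3.17 V, n = 2.
Overall reaction: 2 Ag⁺(aq) + Mg(s) → 2 Ag(s) + Mg²⁺(aq); Q = [Mg²⁺]^1/[Ag⁺]^2.
From E = E° − (0.0592/n) log Q: log Q = (E° − E)·n/0.0592 = (+3.17 − (+3.156))·2/0.0592 = 0.4730.
So 2·log[Ag⁺] = 1·log(0.0016) − log Q = -2.7959 − (0.4730) = -3.2689; log[Ag⁺] = -3.2689 / 2 = -1.6344; [Ag⁺] = 10^(-1.6344) ≈ 0.023 M.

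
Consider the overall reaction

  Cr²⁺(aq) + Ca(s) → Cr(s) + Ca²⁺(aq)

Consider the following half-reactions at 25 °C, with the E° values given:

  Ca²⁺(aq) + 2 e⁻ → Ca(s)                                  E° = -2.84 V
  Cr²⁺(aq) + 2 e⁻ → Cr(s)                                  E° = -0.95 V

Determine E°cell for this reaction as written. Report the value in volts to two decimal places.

The Cr²⁺/Cr couple has the higher reduction potential, so it is the cathode; Ca²⁺/Ca is oxidised at the anode.
E°cell = E°(cathode) − E°(anode) = (-0.95) − (-2.84) = +1.89 V.

+1.89 V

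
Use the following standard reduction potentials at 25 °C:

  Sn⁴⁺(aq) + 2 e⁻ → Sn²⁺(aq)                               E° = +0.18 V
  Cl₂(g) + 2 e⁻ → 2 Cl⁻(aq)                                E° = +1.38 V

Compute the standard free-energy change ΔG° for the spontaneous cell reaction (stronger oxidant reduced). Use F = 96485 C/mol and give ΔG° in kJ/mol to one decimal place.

-231.6 kJ/mol

Cl₂/Cl⁻ (E° = +1.38 V) is the cathode; Sn⁴⁺/Sn²⁺ (E° = +0.18 V) is the anode, so E°cell = +1.20 V.
Balancing electrons gives n = 2 (lcm of 2 and 2).
ΔG° = −nFE° = −(2)(96485)(+1.20) = -231,564 J = -231.6 kJ/mol.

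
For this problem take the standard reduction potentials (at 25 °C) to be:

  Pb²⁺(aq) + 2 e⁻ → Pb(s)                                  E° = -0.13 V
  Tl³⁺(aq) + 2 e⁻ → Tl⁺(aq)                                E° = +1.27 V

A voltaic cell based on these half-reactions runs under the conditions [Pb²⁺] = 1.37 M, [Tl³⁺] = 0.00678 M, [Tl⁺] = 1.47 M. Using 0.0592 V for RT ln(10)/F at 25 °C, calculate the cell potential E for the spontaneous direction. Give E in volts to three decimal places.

+1.327 V

Tl³⁺/Tl⁺ is the cathode (higher E°), Pb²⁺/Pb the anode: E°cell = +1.27 − (-0.13) = +1.40 V, n = 2.
Overall: Tl³⁺(aq) + Pb(s) → Tl⁺(aq) + Pb²⁺(aq)
Q = [Tl⁺]·[Pb²⁺] / ([Tl³⁺]); log Q = 2.473.
E = E° − (0.0592/n) log Q = +1.40 − (0.0592/2)(2.473) = +1.327 V.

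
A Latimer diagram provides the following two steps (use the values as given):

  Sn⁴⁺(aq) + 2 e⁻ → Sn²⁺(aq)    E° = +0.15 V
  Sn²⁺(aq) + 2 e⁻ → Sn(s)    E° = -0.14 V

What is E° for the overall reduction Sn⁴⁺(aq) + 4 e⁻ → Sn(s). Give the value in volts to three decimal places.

Standard free energies of sequential steps add: ΔG°₃ = ΔG°₁ + ΔG°₂, so n₃E°₃ = n₁E°₁ + n₂E°₂.
E°₃ = (2×+0.15 + 2×-0.14) / 4 = (+0.020) / 4 = +0.005 V.

+0.005 V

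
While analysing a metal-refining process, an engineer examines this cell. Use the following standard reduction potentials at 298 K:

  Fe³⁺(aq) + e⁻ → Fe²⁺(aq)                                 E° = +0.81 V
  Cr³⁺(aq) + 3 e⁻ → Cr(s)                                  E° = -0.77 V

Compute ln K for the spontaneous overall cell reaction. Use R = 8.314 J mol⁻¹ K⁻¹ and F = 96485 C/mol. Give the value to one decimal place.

Cathode: Fe³⁺/Fe²⁺; anode: Cr³⁺/Cr. E°cell = (+0.81) − (-0.77) = +1.58 V, with n = 3.
ΔG° = −nFE° = −RT ln K, so ln K = nFE°/(RT) = (3)(96485)(+1.58) / ((8.314)(298)) = 184.592.

184.6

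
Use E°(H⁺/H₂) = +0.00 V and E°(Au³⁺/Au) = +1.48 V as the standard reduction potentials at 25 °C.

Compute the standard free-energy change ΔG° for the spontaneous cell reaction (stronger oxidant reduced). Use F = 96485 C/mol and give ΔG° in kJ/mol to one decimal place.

-856.8 kJ/mol

Au³⁺/Au (E° = +1.48 V) is the cathode; H⁺/H₂ (E° = +0.00 V) is the anode, so E°cell = +1.48 V.
Balancing electrons gives n = 6 (lcm of 3 and 2).
ΔG° = −nFE° = −(6)(96485)(+1.48) = -856,787 J = -856.8 kJ/mol.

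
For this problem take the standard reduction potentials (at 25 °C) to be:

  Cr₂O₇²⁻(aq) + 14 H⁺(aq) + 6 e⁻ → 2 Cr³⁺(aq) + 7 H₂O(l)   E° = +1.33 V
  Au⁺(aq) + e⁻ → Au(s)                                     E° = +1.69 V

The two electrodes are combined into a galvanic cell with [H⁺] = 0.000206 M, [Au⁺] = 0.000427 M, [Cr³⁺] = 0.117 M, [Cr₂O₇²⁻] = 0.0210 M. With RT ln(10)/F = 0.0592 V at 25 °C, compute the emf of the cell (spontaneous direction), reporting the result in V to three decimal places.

Au⁺/Au is the cathode (higher E°), Cr₂O₇²⁻/Cr³⁺ the anode: E°cell = +1.69 − (+1.33) = +0.36 V, n = 6.
Overall: 6 Au⁺(aq) + 2 Cr³⁺(aq) + 7 H₂O(l) → 6 Au(s) + Cr₂O₇²⁻(aq) + 14 H⁺(aq)
Q = [Cr₂O₇²⁻]·[H⁺]^14 / ([Au⁺]^6·[Cr³⁺]^2); log Q = -31.203.
E = E° − (0.0592/n) log Q = +0.36 − (0.0592/6)(-31.203) = +0.668 V.

+0.668 V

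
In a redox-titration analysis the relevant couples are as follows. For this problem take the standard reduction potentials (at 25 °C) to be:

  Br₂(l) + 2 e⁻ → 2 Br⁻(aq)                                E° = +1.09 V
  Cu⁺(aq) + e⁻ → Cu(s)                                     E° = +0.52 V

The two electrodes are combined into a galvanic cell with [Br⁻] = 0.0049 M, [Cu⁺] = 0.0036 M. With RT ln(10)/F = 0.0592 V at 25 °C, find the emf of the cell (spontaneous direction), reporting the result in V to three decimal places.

Br₂/Br⁻ is the cathode (higher E°), Cu⁺/Cu the anode: E°cell = +1.09 − (+0.52) = +0.57 V, n = 2.
Overall: Br₂(l) + 2 Cu(s) → 2 Br⁻(aq) + 2 Cu⁺(aq)
Q = [Br⁻]^2·[Cu⁺]^2; log Q = -9.507.
E = E° − (0.0592/n) log Q = +0.57 − (0.0592/2)(-9.507) = +0.851 V.

+0.851 V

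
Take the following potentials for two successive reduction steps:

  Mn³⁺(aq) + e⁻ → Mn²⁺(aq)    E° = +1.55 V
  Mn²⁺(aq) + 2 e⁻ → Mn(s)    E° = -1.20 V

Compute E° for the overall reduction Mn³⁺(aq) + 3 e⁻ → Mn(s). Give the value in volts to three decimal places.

-0.283 V

Adding the free-energy changes (−nFE°) of the two steps gives −n₃FE°₃ = −n₁FE°₁ − n₂FE°₂.
E°₃ = (1×+1.55 + 2×-1.20) / 3 = (-0.850) / 3 = -0.283 V.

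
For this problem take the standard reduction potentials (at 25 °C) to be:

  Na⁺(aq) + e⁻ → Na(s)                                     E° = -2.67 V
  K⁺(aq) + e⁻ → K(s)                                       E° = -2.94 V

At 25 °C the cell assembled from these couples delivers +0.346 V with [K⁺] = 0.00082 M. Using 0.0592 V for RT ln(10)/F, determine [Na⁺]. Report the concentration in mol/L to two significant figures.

0.016 M

Na⁺/Na is the cathode, K⁺/K the anode: E°cell = +0.27 V, n = 1.
Overall reaction: Na⁺(aq) + K(s) → Na(s) + K⁺(aq); Q = [K⁺]^1/[Na⁺]^1.
From E = E° − (0.0592/n) log Q: log Q = (E° − E)·n/0.0592 = (+0.27 − (+0.346))·1/0.0592 = -1.2838.
So 1·log[Na⁺] = 1·log(0.00082) − log Q = -3.0862 − (-1.2838) = -1.8024; [Na⁺] = 10^(-1.8024) ≈ 0.016 M.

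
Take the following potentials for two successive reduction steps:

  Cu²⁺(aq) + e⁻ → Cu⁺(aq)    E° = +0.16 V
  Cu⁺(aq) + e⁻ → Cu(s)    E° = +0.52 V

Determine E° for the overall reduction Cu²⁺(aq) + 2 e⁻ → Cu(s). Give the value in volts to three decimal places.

Adding the free-energy changes (−nFE°) of the two steps gives −n₃FE°₃ = −n₁FE°₁ − n₂FE°₂.
E°₃ = (1×+0.16 + 1×+0.52) / 2 = (+0.680) / 2 = +0.340 V.

+0.340 V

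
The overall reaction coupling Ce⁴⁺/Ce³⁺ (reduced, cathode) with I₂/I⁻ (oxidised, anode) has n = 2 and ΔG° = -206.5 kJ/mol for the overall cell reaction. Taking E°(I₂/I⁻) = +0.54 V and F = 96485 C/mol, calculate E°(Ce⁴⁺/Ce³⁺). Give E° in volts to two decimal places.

E°cell = −ΔG°/(nF) = −(-206.5×10³)/((2)(96485)) = +1.070 V.
Since Ce⁴⁺/Ce³⁺ is the cathode and I₂/I⁻ the anode, E°cell = E°(Ce⁴⁺/Ce³⁺) − E°(I₂/I⁻).
So E°(Ce⁴⁺/Ce³⁺) = E°cell + E°(I₂/I⁻) = +1.070 + (+0.54) = +1.61 V.

+1.61 V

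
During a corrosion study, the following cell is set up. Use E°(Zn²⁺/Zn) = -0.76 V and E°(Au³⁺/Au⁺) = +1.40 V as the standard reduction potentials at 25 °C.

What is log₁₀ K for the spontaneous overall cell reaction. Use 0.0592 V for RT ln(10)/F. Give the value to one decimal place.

73.0

Cathode: Au³⁺/Au⁺; anode: Zn²⁺/Zn. E°cell = +2.16 V, n = 2.
log K = nE°cell / 0.0592 = (2)(+2.16) / 0.0592 = 73.0.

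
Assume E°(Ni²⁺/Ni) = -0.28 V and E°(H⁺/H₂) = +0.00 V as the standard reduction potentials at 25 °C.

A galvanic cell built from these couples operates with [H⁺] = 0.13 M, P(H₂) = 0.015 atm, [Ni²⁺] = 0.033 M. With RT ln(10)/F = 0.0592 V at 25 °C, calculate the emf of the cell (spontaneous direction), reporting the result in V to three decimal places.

+0.325 V

H⁺/H₂ is the cathode (higher E°), Ni²⁺/Ni the anode: E°cell = +0.00 − (-0.28) = +0.28 V, n = 2.
Overall: 2 H⁺(aq) + Ni(s) → H₂(g) + Ni²⁺(aq)
Q = P(H₂)·[Ni²⁺] / ([H⁺]^2); log Q = -1.533.
E = E° − (0.0592/n) log Q = +0.28 − (0.0592/2)(-1.533) = +0.325 V.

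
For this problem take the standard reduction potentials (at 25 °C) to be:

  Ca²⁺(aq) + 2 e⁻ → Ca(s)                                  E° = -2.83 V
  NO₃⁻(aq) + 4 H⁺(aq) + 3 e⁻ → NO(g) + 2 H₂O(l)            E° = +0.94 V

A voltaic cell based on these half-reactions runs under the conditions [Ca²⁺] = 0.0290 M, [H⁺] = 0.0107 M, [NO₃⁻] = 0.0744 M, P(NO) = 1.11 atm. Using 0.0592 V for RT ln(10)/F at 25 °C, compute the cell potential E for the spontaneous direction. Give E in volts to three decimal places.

NO₃⁻/NO is the cathode (higher E°), Ca²⁺/Ca the anode: E°cell = +0.94 − (-2.83) = +3.77 V, n = 6.
Overall: 2 NO₃⁻(aq) + 8 H⁺(aq) + 3 Ca(s) → 2 NO(g) + 4 H₂O(l) + 3 Ca²⁺(aq)
Q = P(NO)^2·[Ca²⁺]^3 / ([NO₃⁻]^2·[H⁺]^8); log Q = 13.500.
E = E° − (0.0592/n) log Q = +3.77 − (0.0592/6)(13.500) = +3.637 V.

+3.637 V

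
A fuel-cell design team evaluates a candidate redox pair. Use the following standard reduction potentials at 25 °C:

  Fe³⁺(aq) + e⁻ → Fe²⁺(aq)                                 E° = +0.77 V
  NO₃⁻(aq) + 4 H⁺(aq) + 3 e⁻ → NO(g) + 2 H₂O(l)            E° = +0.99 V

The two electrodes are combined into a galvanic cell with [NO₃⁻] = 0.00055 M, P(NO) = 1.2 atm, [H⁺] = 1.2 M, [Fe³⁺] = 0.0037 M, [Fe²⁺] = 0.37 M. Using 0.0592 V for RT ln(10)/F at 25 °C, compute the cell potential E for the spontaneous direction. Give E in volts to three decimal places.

+0.279 V

NO₃⁻/NO is the cathode (higher E°), Fe³⁺/Fe²⁺ the anode: E°cell = +0.99 − (+0.77) = +0.22 V, n = 3.
Overall: NO₃⁻(aq) + 4 H⁺(aq) + 3 Fe²⁺(aq) → NO(g) + 2 H₂O(l) + 3 Fe³⁺(aq)
Q = P(NO)·[Fe³⁺]^3 / ([NO₃⁻]·[H⁺]^4·[Fe²⁺]^3); log Q = -2.978.
E = E° − (0.0592/n) log Q = +0.22 − (0.0592/3)(-2.978) = +0.279 V.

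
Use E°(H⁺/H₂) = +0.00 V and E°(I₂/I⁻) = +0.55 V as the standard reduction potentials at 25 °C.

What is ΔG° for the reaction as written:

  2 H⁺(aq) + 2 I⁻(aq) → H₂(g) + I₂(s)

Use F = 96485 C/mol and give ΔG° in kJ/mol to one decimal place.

As written, H⁺/H₂ is reduced (cathode) and I₂/I⁻ is oxidised (anode), so E°cell = (+0.00) − (+0.55) = -0.55 V.
Balancing electrons gives n = 2.
ΔG° = −nFE° = −(2)(96485)(-0.55) = 106,134 J = +106.1 kJ/mol.

+106.1 kJ/mol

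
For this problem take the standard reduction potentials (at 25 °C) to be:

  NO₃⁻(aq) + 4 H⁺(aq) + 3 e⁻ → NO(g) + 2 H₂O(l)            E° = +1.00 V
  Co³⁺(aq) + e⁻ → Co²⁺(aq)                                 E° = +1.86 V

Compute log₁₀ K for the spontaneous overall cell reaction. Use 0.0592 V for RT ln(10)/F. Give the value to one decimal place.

Cathode: Co³⁺/Co²⁺; anode: NO₃⁻/NO. E°cell = +0.86 V, n = 3.
log K = nE°cell / 0.0592 = (3)(+0.86) / 0.0592 = 43.6.

43.6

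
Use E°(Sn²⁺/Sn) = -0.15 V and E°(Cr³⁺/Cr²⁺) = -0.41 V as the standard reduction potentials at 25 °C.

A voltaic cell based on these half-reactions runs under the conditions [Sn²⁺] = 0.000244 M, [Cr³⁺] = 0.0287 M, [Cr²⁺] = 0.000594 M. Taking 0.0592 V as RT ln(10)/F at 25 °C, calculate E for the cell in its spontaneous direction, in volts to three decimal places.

+0.053 V

Sn²⁺/Sn is the cathode (higher E°), Cr³⁺/Cr²⁺ the anode: E°cell = -0.15 − (-0.41) = +0.26 V, n = 2.
Overall: Sn²⁺(aq) + 2 Cr²⁺(aq) → Sn(s) + 2 Cr³⁺(aq)
Q = [Cr³⁺]^2 / ([Sn²⁺]·[Cr²⁺]^2); log Q = 6.981.
E = E° − (0.0592/n) log Q = +0.26 − (0.0592/2)(6.981) = +0.053 V.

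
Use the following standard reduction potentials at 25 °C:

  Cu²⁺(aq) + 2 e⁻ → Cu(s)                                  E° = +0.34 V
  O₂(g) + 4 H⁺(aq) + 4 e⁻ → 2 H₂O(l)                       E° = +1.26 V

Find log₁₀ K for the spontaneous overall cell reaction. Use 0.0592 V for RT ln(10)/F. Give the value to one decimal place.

Cathode: O₂/H₂O; anode: Cu²⁺/Cu. E°cell = +0.92 V, n = 4.
log K = nE°cell / 0.0592 = (4)(+0.92) / 0.0592 = 62.2.

62.2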